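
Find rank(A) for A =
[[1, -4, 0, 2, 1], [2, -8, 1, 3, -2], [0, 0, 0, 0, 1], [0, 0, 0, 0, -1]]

ρ2 -> ρ2 − 2·ρ1
  [ 1  -4  0   2   1 ]
  [ 0   0  1  -1  -4 ]
  [ 0   0  0   0   1 ]
  [ 0   0  0   0  -1 ]
ρ4 -> ρ4 + ρ3
  [ 1  -4  0   2   1 ]
  [ 0   0  1  -1  -4 ]
  [ 0   0  0   0   1 ]
  [ 0   0  0   0   0 ]
ρ2 -> ρ2 + 4·ρ3
  [ 1  -4  0   2  1 ]
  [ 0   0  1  -1  0 ]
  [ 0   0  0   0  1 ]
  [ 0   0  0   0  0 ]
ρ1 -> ρ1 − ρ3
  [ 1  -4  0   2  0 ]
  [ 0   0  1  -1  0 ]
  [ 0   0  0   0  1 ]
  [ 0   0  0   0  0 ]
The reduced form has 3 nonzero rows.

rank = 3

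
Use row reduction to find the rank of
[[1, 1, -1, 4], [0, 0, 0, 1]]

Subtract 4 times ρ2 from ρ1.
  [ 1  1  -1  0 ]
  [ 0  0   0  1 ]
The reduced form has 2 nonzero rows.

rank = 2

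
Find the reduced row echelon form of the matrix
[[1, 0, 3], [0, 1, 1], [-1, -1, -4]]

Add r1 to r3.
  [ 1   0   3 ]
  [ 0   1   1 ]
  [ 0  -1  -1 ]
Add r2 to r3.
  [ 1  0  3 ]
  [ 0  1  1 ]
  [ 0  0  0 ]

[[1, 0, 3], [0, 1, 1], [0, 0, 0]]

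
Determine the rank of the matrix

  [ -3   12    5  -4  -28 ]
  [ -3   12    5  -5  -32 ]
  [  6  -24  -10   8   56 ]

Multiply ρ1 by -1/3.
Add 3 times ρ1 to ρ2.
Subtract 6 times ρ1 from ρ3.
Multiply ρ2 by -1.
Subtract 4/3 times ρ2 from ρ1.
The reduced form has 2 nonzero rows.

rank = 2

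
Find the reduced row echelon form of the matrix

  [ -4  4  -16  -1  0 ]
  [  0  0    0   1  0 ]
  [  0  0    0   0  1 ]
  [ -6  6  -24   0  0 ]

r1 -> -1/4·r1
  [  1  -1    4  1/4  0 ]
  [  0   0    0    1  0 ]
  [  0   0    0    0  1 ]
  [ -6   6  -24    0  0 ]
r4 -> r4 + 6·r1
  [ 1  -1  4  1/4  0 ]
  [ 0   0  0    1  0 ]
  [ 0   0  0    0  1 ]
  [ 0   0  0  3/2  0 ]
r4 -> r4 − 3/2·r2
  [ 1  -1  4  1/4  0 ]
  [ 0   0  0    1  0 ]
  [ 0   0  0    0  1 ]
  [ 0   0  0    0  0 ]
r1 -> r1 − 1/4·r2
  [ 1  -1  4  0  0 ]
  [ 0   0  0  1  0 ]
  [ 0   0  0  0  1 ]
  [ 0   0  0  0  0 ]

[[1, -1, 4, 0, 0], [0, 0, 0, 1, 0], [0, 0, 0, 0, 1], [0, 0, 0, 0, 0]]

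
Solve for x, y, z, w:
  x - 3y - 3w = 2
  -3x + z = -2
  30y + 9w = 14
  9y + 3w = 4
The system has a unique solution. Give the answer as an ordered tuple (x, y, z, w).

(2, 2/3, 4, -2/3)

Form the augmented matrix and row-reduce:
  [  1  -3  0  -3  |   2 ]
  [ -3   0  1   0  |  -2 ]
  [  0  30  0   9  |  14 ]
  [  0   9  0   3  |   4 ]
R2 -> R2 + 3·R1
  [ 1  -3  0  -3  |   2 ]
  [ 0  -9  1  -9  |   4 ]
  [ 0  30  0   9  |  14 ]
  [ 0   9  0   3  |   4 ]
R2 -> -1/9·R2
  [ 1  -3     0  -3  |     2 ]
  [ 0   1  -1/9   1  |  -4/9 ]
  [ 0  30     0   9  |    14 ]
  [ 0   9     0   3  |     4 ]
R3 -> R3 − 30·R2
  [ 1  -3     0   -3  |     2 ]
  [ 0   1  -1/9    1  |  -4/9 ]
  [ 0   0  10/3  -21  |  82/3 ]
  [ 0   9     0    3  |     4 ]
R4 -> R4 − 9·R2
  [ 1  -3     0   -3  |     2 ]
  [ 0   1  -1/9    1  |  -4/9 ]
  [ 0   0  10/3  -21  |  82/3 ]
  [ 0   0     1   -6  |     8 ]
R3 -> 3/10·R3
  [ 1  -3     0      -3  |     2 ]
  [ 0   1  -1/9       1  |  -4/9 ]
  [ 0   0     1  -63/10  |  41/5 ]
  [ 0   0     1      -6  |     8 ]
R4 -> R4 − R3
  [ 1  -3     0      -3  |     2 ]
  [ 0   1  -1/9       1  |  -4/9 ]
  [ 0   0     1  -63/10  |  41/5 ]
  [ 0   0     0    3/10  |  -1/5 ]
R4 -> 10/3·R4
  [ 1  -3     0      -3  |     2 ]
  [ 0   1  -1/9       1  |  -4/9 ]
  [ 0   0     1  -63/10  |  41/5 ]
  [ 0   0     0       1  |  -2/3 ]
R3 -> R3 + 63/10·R4
  [ 1  -3     0  -3  |     2 ]
  [ 0   1  -1/9   1  |  -4/9 ]
  [ 0   0     1   0  |     4 ]
  [ 0   0     0   1  |  -2/3 ]
R2 -> R2 − R4
  [ 1  -3     0  -3  |     2 ]
  [ 0   1  -1/9   0  |   2/9 ]
  [ 0   0     1   0  |     4 ]
  [ 0   0     0   1  |  -2/3 ]
R1 -> R1 + 3·R4
  [ 1  -3     0  0  |     0 ]
  [ 0   1  -1/9  0  |   2/9 ]
  [ 0   0     1  0  |     4 ]
  [ 0   0     0  1  |  -2/3 ]
R2 -> R2 + 1/9·R3
  [ 1  -3  0  0  |     0 ]
  [ 0   1  0  0  |   2/3 ]
  [ 0   0  1  0  |     4 ]
  [ 0   0  0  1  |  -2/3 ]
R1 -> R1 + 3·R2
  [ 1  0  0  0  |     2 ]
  [ 0  1  0  0  |   2/3 ]
  [ 0  0  1  0  |     4 ]
  [ 0  0  0  1  |  -2/3 ]
Reading off the last column: x = 2, y = 2/3, z = 4, w = -2/3.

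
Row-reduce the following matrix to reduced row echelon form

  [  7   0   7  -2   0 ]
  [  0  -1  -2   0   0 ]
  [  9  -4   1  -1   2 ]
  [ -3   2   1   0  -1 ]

[[1, 0, 1, 0, 0], [0, 1, 2, 0, 0], [0, 0, 0, 1, 0], [0, 0, 0, 0, 1]]

Multiply r1 by 1/7.
  [  1   0   1  -2/7   0 ]
  [  0  -1  -2     0   0 ]
  [  9  -4   1    -1   2 ]
  [ -3   2   1     0  -1 ]
Subtract 9 times r1 from r3.
  [  1   0   1  -2/7   0 ]
  [  0  -1  -2     0   0 ]
  [  0  -4  -8  11/7   2 ]
  [ -3   2   1     0  -1 ]
Add 3 times r1 to r4.
  [ 1   0   1  -2/7   0 ]
  [ 0  -1  -2     0   0 ]
  [ 0  -4  -8  11/7   2 ]
  [ 0   2   4  -6/7  -1 ]
Multiply r2 by -1.
  [ 1   0   1  -2/7   0 ]
  [ 0   1   2     0   0 ]
  [ 0  -4  -8  11/7   2 ]
  [ 0   2   4  -6/7  -1 ]
Add 4 times r2 to r3.
  [ 1  0  1  -2/7   0 ]
  [ 0  1  2     0   0 ]
  [ 0  0  0  11/7   2 ]
  [ 0  2  4  -6/7  -1 ]
Subtract 2 times r2 from r4.
  [ 1  0  1  -2/7   0 ]
  [ 0  1  2     0   0 ]
  [ 0  0  0  11/7   2 ]
  [ 0  0  0  -6/7  -1 ]
Multiply r3 by 7/11.
  [ 1  0  1  -2/7      0 ]
  [ 0  1  2     0      0 ]
  [ 0  0  0     1  14/11 ]
  [ 0  0  0  -6/7     -1 ]
Add 6/7 times r3 to r4.
  [ 1  0  1  -2/7      0 ]
  [ 0  1  2     0      0 ]
  [ 0  0  0     1  14/11 ]
  [ 0  0  0     0   1/11 ]
Multiply r4 by 11.
  [ 1  0  1  -2/7      0 ]
  [ 0  1  2     0      0 ]
  [ 0  0  0     1  14/11 ]
  [ 0  0  0     0      1 ]
Subtract 14/11 times r4 from r3.
  [ 1  0  1  -2/7  0 ]
  [ 0  1  2     0  0 ]
  [ 0  0  0     1  0 ]
  [ 0  0  0     0  1 ]
Add 2/7 times r3 to r1.
  [ 1  0  1  0  0 ]
  [ 0  1  2  0  0 ]
  [ 0  0  0  1  0 ]
  [ 0  0  0  0  1 ]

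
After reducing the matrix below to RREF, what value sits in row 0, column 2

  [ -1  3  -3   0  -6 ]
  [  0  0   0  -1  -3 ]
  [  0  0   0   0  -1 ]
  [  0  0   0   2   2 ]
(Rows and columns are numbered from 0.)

Multiply r1 by -1.
  [ 1  -3  3   0   6 ]
  [ 0   0  0  -1  -3 ]
  [ 0   0  0   0  -1 ]
  [ 0   0  0   2   2 ]
Multiply r2 by -1.
  [ 1  -3  3  0   6 ]
  [ 0   0  0  1   3 ]
  [ 0   0  0  0  -1 ]
  [ 0   0  0  2   2 ]
Subtract 2 times r2 from r4.
  [ 1  -3  3  0   6 ]
  [ 0   0  0  1   3 ]
  [ 0   0  0  0  -1 ]
  [ 0   0  0  0  -4 ]
Multiply r3 by -1.
  [ 1  -3  3  0   6 ]
  [ 0   0  0  1   3 ]
  [ 0   0  0  0   1 ]
  [ 0   0  0  0  -4 ]
Add 4 times r3 to r4.
  [ 1  -3  3  0  6 ]
  [ 0   0  0  1  3 ]
  [ 0   0  0  0  1 ]
  [ 0   0  0  0  0 ]
Subtract 3 times r3 from r2.
  [ 1  -3  3  0  6 ]
  [ 0   0  0  1  0 ]
  [ 0   0  0  0  1 ]
  [ 0   0  0  0  0 ]
Subtract 6 times r3 from r1.
  [ 1  -3  3  0  0 ]
  [ 0   0  0  1  0 ]
  [ 0   0  0  0  1 ]
  [ 0   0  0  0  0 ]

3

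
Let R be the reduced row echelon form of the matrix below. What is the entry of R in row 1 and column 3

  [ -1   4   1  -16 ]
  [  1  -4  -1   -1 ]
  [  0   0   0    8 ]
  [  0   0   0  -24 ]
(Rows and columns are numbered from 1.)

R1 -> -1·R1
  [ 1  -4  -1   16 ]
  [ 1  -4  -1   -1 ]
  [ 0   0   0    8 ]
  [ 0   0   0  -24 ]
R2 -> R2 − R1
  [ 1  -4  -1   16 ]
  [ 0   0   0  -17 ]
  [ 0   0   0    8 ]
  [ 0   0   0  -24 ]
R2 -> -1/17·R2
  [ 1  -4  -1   16 ]
  [ 0   0   0    1 ]
  [ 0   0   0    8 ]
  [ 0   0   0  -24 ]
R3 -> R3 − 8·R2
  [ 1  -4  -1   16 ]
  [ 0   0   0    1 ]
  [ 0   0   0    0 ]
  [ 0   0   0  -24 ]
R4 -> R4 + 24·R2
  [ 1  -4  -1  16 ]
  [ 0   0   0   1 ]
  [ 0   0   0   0 ]
  [ 0   0   0   0 ]
R1 -> R1 − 16·R2
  [ 1  -4  -1  0 ]
  [ 0   0   0  1 ]
  [ 0   0   0  0 ]
  [ 0   0   0  0 ]

-1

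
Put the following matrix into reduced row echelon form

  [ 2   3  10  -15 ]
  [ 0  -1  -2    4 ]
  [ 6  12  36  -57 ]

[[1, 0, 2, -3/2], [0, 1, 2, -4], [0, 0, 0, 0]]

R1 ← 1/2·R1
  [ 1  3/2   5  -15/2 ]
  [ 0   -1  -2      4 ]
  [ 6   12  36    -57 ]
R3 ← R3 − 6·R1
  [ 1  3/2   5  -15/2 ]
  [ 0   -1  -2      4 ]
  [ 0    3   6    -12 ]
R2 ← -1·R2
  [ 1  3/2  5  -15/2 ]
  [ 0    1  2     -4 ]
  [ 0    3  6    -12 ]
R3 ← R3 − 3·R2
  [ 1  3/2  5  -15/2 ]
  [ 0    1  2     -4 ]
  [ 0    0  0      0 ]
R1 ← R1 − 3/2·R2
  [ 1  0  2  -3/2 ]
  [ 0  1  2    -4 ]
  [ 0  0  0     0 ]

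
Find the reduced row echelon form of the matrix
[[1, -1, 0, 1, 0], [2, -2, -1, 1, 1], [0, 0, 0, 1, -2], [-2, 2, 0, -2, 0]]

ρ2 → ρ2 − 2·ρ1
  [  1  -1   0   1   0 ]
  [  0   0  -1  -1   1 ]
  [  0   0   0   1  -2 ]
  [ -2   2   0  -2   0 ]
ρ4 → ρ4 + 2·ρ1
  [ 1  -1   0   1   0 ]
  [ 0   0  -1  -1   1 ]
  [ 0   0   0   1  -2 ]
  [ 0   0   0   0   0 ]
ρ2 → -1·ρ2
  [ 1  -1  0  1   0 ]
  [ 0   0  1  1  -1 ]
  [ 0   0  0  1  -2 ]
  [ 0   0  0  0   0 ]
ρ2 → ρ2 − ρ3
  [ 1  -1  0  1   0 ]
  [ 0   0  1  0   1 ]
  [ 0   0  0  1  -2 ]
  [ 0   0  0  0   0 ]
ρ1 → ρ1 − ρ3
  [ 1  -1  0  0   2 ]
  [ 0   0  1  0   1 ]
  [ 0   0  0  1  -2 ]
  [ 0   0  0  0   0 ]

[[1, -1, 0, 0, 2], [0, 0, 1, 0, 1], [0, 0, 0, 1, -2], [0, 0, 0, 0, 0]]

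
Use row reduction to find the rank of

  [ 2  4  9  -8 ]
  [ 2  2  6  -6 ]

rank = 2

Multiply R1 by 1/2.
  [ 1  2  9/2  -4 ]
  [ 2  2    6  -6 ]
Subtract 2 times R1 from R2.
  [ 1   2  9/2  -4 ]
  [ 0  -2   -3   2 ]
Multiply R2 by -1/2.
  [ 1  2  9/2  -4 ]
  [ 0  1  3/2  -1 ]
Subtract 2 times R2 from R1.
  [ 1  0  3/2  -2 ]
  [ 0  1  3/2  -1 ]
The reduced form has 2 nonzero rows.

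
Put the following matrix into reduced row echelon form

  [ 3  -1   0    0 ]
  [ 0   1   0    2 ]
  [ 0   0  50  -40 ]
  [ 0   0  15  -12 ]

[[1, 0, 0, 2/3], [0, 1, 0, 2], [0, 0, 1, -4/5], [0, 0, 0, 0]]

R1 -> 1/3·R1
  [ 1  -1/3   0    0 ]
  [ 0     1   0    2 ]
  [ 0     0  50  -40 ]
  [ 0     0  15  -12 ]
R3 -> 1/50·R3
  [ 1  -1/3   0     0 ]
  [ 0     1   0     2 ]
  [ 0     0   1  -4/5 ]
  [ 0     0  15   -12 ]
R4 -> R4 − 15·R3
  [ 1  -1/3  0     0 ]
  [ 0     1  0     2 ]
  [ 0     0  1  -4/5 ]
  [ 0     0  0     0 ]
R1 -> R1 + 1/3·R2
  [ 1  0  0   2/3 ]
  [ 0  1  0     2 ]
  [ 0  0  1  -4/5 ]
  [ 0  0  0     0 ]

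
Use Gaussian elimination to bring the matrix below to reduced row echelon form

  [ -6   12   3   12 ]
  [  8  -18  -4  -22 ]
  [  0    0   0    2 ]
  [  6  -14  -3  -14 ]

[[1, 0, -1/2, 0], [0, 1, 0, 0], [0, 0, 0, 1], [0, 0, 0, 0]]

Multiply R1 by -1/6.
  [ 1   -2  -1/2   -2 ]
  [ 8  -18    -4  -22 ]
  [ 0    0     0    2 ]
  [ 6  -14    -3  -14 ]
Subtract 8 times R1 from R2.
  [ 1   -2  -1/2   -2 ]
  [ 0   -2     0   -6 ]
  [ 0    0     0    2 ]
  [ 6  -14    -3  -14 ]
Subtract 6 times R1 from R4.
  [ 1  -2  -1/2  -2 ]
  [ 0  -2     0  -6 ]
  [ 0   0     0   2 ]
  [ 0  -2     0  -2 ]
Multiply R2 by -1/2.
  [ 1  -2  -1/2  -2 ]
  [ 0   1     0   3 ]
  [ 0   0     0   2 ]
  [ 0  -2     0  -2 ]
Add 2 times R2 to R4.
  [ 1  -2  -1/2  -2 ]
  [ 0   1     0   3 ]
  [ 0   0     0   2 ]
  [ 0   0     0   4 ]
Multiply R3 by 1/2.
  [ 1  -2  -1/2  -2 ]
  [ 0   1     0   3 ]
  [ 0   0     0   1 ]
  [ 0   0     0   4 ]
Subtract 4 times R3 from R4.
  [ 1  -2  -1/2  -2 ]
  [ 0   1     0   3 ]
  [ 0   0     0   1 ]
  [ 0   0     0   0 ]
Subtract 3 times R3 from R2.
  [ 1  -2  -1/2  -2 ]
  [ 0   1     0   0 ]
  [ 0   0     0   1 ]
  [ 0   0     0   0 ]
Add 2 times R3 to R1.
  [ 1  -2  -1/2  0 ]
  [ 0   1     0  0 ]
  [ 0   0     0  1 ]
  [ 0   0     0  0 ]
Add 2 times R2 to R1.
  [ 1  0  -1/2  0 ]
  [ 0  1     0  0 ]
  [ 0  0     0  1 ]
  [ 0  0     0  0 ]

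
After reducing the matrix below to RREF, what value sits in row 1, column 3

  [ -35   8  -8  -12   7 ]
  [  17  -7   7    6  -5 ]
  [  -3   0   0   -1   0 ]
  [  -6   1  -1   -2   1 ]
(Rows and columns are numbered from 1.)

0

r1 -> -1/35·r1
  [  1  -8/35  8/35  12/35  -1/5 ]
  [ 17     -7     7      6    -5 ]
  [ -3      0     0     -1     0 ]
  [ -6      1    -1     -2     1 ]
r2 -> r2 − 17·r1
  [  1    -8/35    8/35  12/35  -1/5 ]
  [  0  -109/35  109/35   6/35  -8/5 ]
  [ -3        0       0     -1     0 ]
  [ -6        1      -1     -2     1 ]
r3 -> r3 + 3·r1
  [  1    -8/35    8/35  12/35  -1/5 ]
  [  0  -109/35  109/35   6/35  -8/5 ]
  [  0   -24/35   24/35   1/35  -3/5 ]
  [ -6        1      -1     -2     1 ]
r4 -> r4 + 6·r1
  [ 1    -8/35    8/35  12/35  -1/5 ]
  [ 0  -109/35  109/35   6/35  -8/5 ]
  [ 0   -24/35   24/35   1/35  -3/5 ]
  [ 0   -13/35   13/35   2/35  -1/5 ]
r2 -> -35/109·r2
  [ 1   -8/35   8/35   12/35    -1/5 ]
  [ 0       1     -1  -6/109  56/109 ]
  [ 0  -24/35  24/35    1/35    -3/5 ]
  [ 0  -13/35  13/35    2/35    -1/5 ]
r3 -> r3 + 24/35·r2
  [ 1   -8/35   8/35   12/35     -1/5 ]
  [ 0       1     -1  -6/109   56/109 ]
  [ 0       0      0  -1/109  -27/109 ]
  [ 0  -13/35  13/35    2/35     -1/5 ]
r4 -> r4 + 13/35·r2
  [ 1  -8/35  8/35   12/35     -1/5 ]
  [ 0      1    -1  -6/109   56/109 ]
  [ 0      0     0  -1/109  -27/109 ]
  [ 0      0     0   4/109   -1/109 ]
r3 -> -109·r3
  [ 1  -8/35  8/35   12/35    -1/5 ]
  [ 0      1    -1  -6/109  56/109 ]
  [ 0      0     0       1      27 ]
  [ 0      0     0   4/109  -1/109 ]
r4 -> r4 − 4/109·r3
  [ 1  -8/35  8/35   12/35    -1/5 ]
  [ 0      1    -1  -6/109  56/109 ]
  [ 0      0     0       1      27 ]
  [ 0      0     0       0      -1 ]
r4 -> -1·r4
  [ 1  -8/35  8/35   12/35    -1/5 ]
  [ 0      1    -1  -6/109  56/109 ]
  [ 0      0     0       1      27 ]
  [ 0      0     0       0       1 ]
r3 -> r3 − 27·r4
  [ 1  -8/35  8/35   12/35    -1/5 ]
  [ 0      1    -1  -6/109  56/109 ]
  [ 0      0     0       1       0 ]
  [ 0      0     0       0       1 ]
r2 -> r2 − 56/109·r4
  [ 1  -8/35  8/35   12/35  -1/5 ]
  [ 0      1    -1  -6/109     0 ]
  [ 0      0     0       1     0 ]
  [ 0      0     0       0     1 ]
r1 -> r1 + 1/5·r4
  [ 1  -8/35  8/35   12/35  0 ]
  [ 0      1    -1  -6/109  0 ]
  [ 0      0     0       1  0 ]
  [ 0      0     0       0  1 ]
r2 -> r2 + 6/109·r3
  [ 1  -8/35  8/35  12/35  0 ]
  [ 0      1    -1      0  0 ]
  [ 0      0     0      1  0 ]
  [ 0      0     0      0  1 ]
r1 -> r1 − 12/35·r3
  [ 1  -8/35  8/35  0  0 ]
  [ 0      1    -1  0  0 ]
  [ 0      0     0  1  0 ]
  [ 0      0     0  0  1 ]
r1 -> r1 + 8/35·r2
  [ 1  0   0  0  0 ]
  [ 0  1  -1  0  0 ]
  [ 0  0   0  1  0 ]
  [ 0  0   0  0  1 ]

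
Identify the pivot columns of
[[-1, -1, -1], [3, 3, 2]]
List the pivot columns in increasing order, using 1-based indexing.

Multiply R1 by -1.
  [ 1  1  1 ]
  [ 3  3  2 ]
Subtract 3 times R1 from R2.
  [ 1  1   1 ]
  [ 0  0  -1 ]
Multiply R2 by -1.
  [ 1  1  1 ]
  [ 0  0  1 ]
Subtract R2 from R1.
  [ 1  1  0 ]
  [ 0  0  1 ]
Pivot columns are the columns containing a leading 1.

1, 3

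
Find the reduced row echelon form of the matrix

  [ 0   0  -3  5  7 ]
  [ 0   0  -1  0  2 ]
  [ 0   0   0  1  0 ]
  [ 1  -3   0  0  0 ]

Swap ρ1 and ρ4.
  [ 1  -3   0  0  0 ]
  [ 0   0  -1  0  2 ]
  [ 0   0   0  1  0 ]
  [ 0   0  -3  5  7 ]
Multiply ρ2 by -1.
  [ 1  -3   0  0   0 ]
  [ 0   0   1  0  -2 ]
  [ 0   0   0  1   0 ]
  [ 0   0  -3  5   7 ]
Add 3 times ρ2 to ρ4.
  [ 1  -3  0  0   0 ]
  [ 0   0  1  0  -2 ]
  [ 0   0  0  1   0 ]
  [ 0   0  0  5   1 ]
Subtract 5 times ρ3 from ρ4.
  [ 1  -3  0  0   0 ]
  [ 0   0  1  0  -2 ]
  [ 0   0  0  1   0 ]
  [ 0   0  0  0   1 ]
Add 2 times ρ4 to ρ2.
  [ 1  -3  0  0  0 ]
  [ 0   0  1  0  0 ]
  [ 0   0  0  1  0 ]
  [ 0   0  0  0  1 ]

[[1, -3, 0, 0, 0], [0, 0, 1, 0, 0], [0, 0, 0, 1, 0], [0, 0, 0, 0, 1]]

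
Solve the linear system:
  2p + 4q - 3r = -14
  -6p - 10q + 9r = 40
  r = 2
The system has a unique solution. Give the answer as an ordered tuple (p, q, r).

Form the augmented matrix and row-reduce:
  [  2    4  -3  |  -14 ]
  [ -6  -10   9  |   40 ]
  [  0    0   1  |    2 ]
R1 -> 1/2·R1
  [  1    2  -3/2  |  -7 ]
  [ -6  -10     9  |  40 ]
  [  0    0     1  |   2 ]
R2 -> R2 + 6·R1
  [ 1  2  -3/2  |  -7 ]
  [ 0  2     0  |  -2 ]
  [ 0  0     1  |   2 ]
R2 -> 1/2·R2
  [ 1  2  -3/2  |  -7 ]
  [ 0  1     0  |  -1 ]
  [ 0  0     1  |   2 ]
R1 -> R1 + 3/2·R3
  [ 1  2  0  |  -4 ]
  [ 0  1  0  |  -1 ]
  [ 0  0  1  |   2 ]
R1 -> R1 − 2·R2
  [ 1  0  0  |  -2 ]
  [ 0  1  0  |  -1 ]
  [ 0  0  1  |   2 ]
Reading off the last column: p = -2, q = -1, r = 2.

(-2, -1, 2)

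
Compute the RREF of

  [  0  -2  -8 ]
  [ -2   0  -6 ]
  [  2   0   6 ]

[[1, 0, 3], [0, 1, 4], [0, 0, 0]]

r1 <-> r2
  [ -2   0  -6 ]
  [  0  -2  -8 ]
  [  2   0   6 ]
r1 -> -1/2·r1
  [ 1   0   3 ]
  [ 0  -2  -8 ]
  [ 2   0   6 ]
r3 -> r3 − 2·r1
  [ 1   0   3 ]
  [ 0  -2  -8 ]
  [ 0   0   0 ]
r2 -> -1/2·r2
  [ 1  0  3 ]
  [ 0  1  4 ]
  [ 0  0  0 ]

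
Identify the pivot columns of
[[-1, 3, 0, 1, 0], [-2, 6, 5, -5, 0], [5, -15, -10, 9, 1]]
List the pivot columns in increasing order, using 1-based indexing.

Multiply R1 by -1.
  [  1   -3    0  -1  0 ]
  [ -2    6    5  -5  0 ]
  [  5  -15  -10   9  1 ]
Add 2 times R1 to R2.
  [ 1   -3    0  -1  0 ]
  [ 0    0    5  -7  0 ]
  [ 5  -15  -10   9  1 ]
Subtract 5 times R1 from R3.
  [ 1  -3    0  -1  0 ]
  [ 0   0    5  -7  0 ]
  [ 0   0  -10  14  1 ]
Multiply R2 by 1/5.
  [ 1  -3    0    -1  0 ]
  [ 0   0    1  -7/5  0 ]
  [ 0   0  -10    14  1 ]
Add 10 times R2 to R3.
  [ 1  -3  0    -1  0 ]
  [ 0   0  1  -7/5  0 ]
  [ 0   0  0     0  1 ]
Pivot columns are the columns containing a leading 1.

1, 3, 5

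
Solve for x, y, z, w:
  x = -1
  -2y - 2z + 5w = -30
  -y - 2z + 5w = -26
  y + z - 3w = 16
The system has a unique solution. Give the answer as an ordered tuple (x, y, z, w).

Form the augmented matrix and row-reduce:
  [ 1   0   0   0  |   -1 ]
  [ 0  -2  -2   5  |  -30 ]
  [ 0  -1  -2   5  |  -26 ]
  [ 0   1   1  -3  |   16 ]
R2 := -1/2·R2
R3 := R3 + R2
R4 := R4 − R2
R3 := -1·R3
R4 := -2·R4
R3 := R3 + 5/2·R4
R2 := R2 + 5/2·R4
R2 := R2 − R3
Reading off the last column: x = -1, y = 4, z = 6, w = -2.

(-1, 4, 6, -2)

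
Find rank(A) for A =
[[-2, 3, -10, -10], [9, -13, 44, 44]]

R1 → -1/2·R1
  [ 1  -3/2   5   5 ]
  [ 9   -13  44  44 ]
R2 → R2 − 9·R1
  [ 1  -3/2   5   5 ]
  [ 0   1/2  -1  -1 ]
R2 → 2·R2
  [ 1  -3/2   5   5 ]
  [ 0     1  -2  -2 ]
R1 → R1 + 3/2·R2
  [ 1  0   2   2 ]
  [ 0  1  -2  -2 ]
The reduced form has 2 nonzero rows.

rank = 2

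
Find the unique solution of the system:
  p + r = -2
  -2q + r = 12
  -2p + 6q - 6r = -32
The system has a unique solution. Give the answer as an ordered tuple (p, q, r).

Form the augmented matrix and row-reduce:
  [  1   0   1  |   -2 ]
  [  0  -2   1  |   12 ]
  [ -2   6  -6  |  -32 ]
r3 -> r3 + 2·r1
  [ 1   0   1  |   -2 ]
  [ 0  -2   1  |   12 ]
  [ 0   6  -4  |  -36 ]
r2 -> -1/2·r2
  [ 1  0     1  |   -2 ]
  [ 0  1  -1/2  |   -6 ]
  [ 0  6    -4  |  -36 ]
r3 -> r3 − 6·r2
  [ 1  0     1  |  -2 ]
  [ 0  1  -1/2  |  -6 ]
  [ 0  0    -1  |   0 ]
r3 -> -1·r3
  [ 1  0     1  |  -2 ]
  [ 0  1  -1/2  |  -6 ]
  [ 0  0     1  |   0 ]
r2 -> r2 + 1/2·r3
  [ 1  0  1  |  -2 ]
  [ 0  1  0  |  -6 ]
  [ 0  0  1  |   0 ]
r1 -> r1 − r3
  [ 1  0  0  |  -2 ]
  [ 0  1  0  |  -6 ]
  [ 0  0  1  |   0 ]
Reading off the last column: p = -2, q = -6, r = 0.

(-2, -6, 0)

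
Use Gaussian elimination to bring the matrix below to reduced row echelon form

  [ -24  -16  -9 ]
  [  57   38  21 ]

R1 := -1/24·R1
  [  1  2/3  3/8 ]
  [ 57   38   21 ]
R2 := R2 − 57·R1
  [ 1  2/3   3/8 ]
  [ 0    0  -3/8 ]
R2 := -8/3·R2
  [ 1  2/3  3/8 ]
  [ 0    0    1 ]
R1 := R1 − 3/8·R2
  [ 1  2/3  0 ]
  [ 0    0  1 ]

[[1, 2/3, 0], [0, 0, 1]]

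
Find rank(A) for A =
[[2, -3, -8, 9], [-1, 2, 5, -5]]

ρ1 → 1/2·ρ1
  [  1  -3/2  -4  9/2 ]
  [ -1     2   5   -5 ]
ρ2 → ρ2 + ρ1
  [ 1  -3/2  -4   9/2 ]
  [ 0   1/2   1  -1/2 ]
ρ2 → 2·ρ2
  [ 1  -3/2  -4  9/2 ]
  [ 0     1   2   -1 ]
ρ1 → ρ1 + 3/2·ρ2
  [ 1  0  -1   3 ]
  [ 0  1   2  -1 ]
The reduced form has 2 nonzero rows.

rank = 2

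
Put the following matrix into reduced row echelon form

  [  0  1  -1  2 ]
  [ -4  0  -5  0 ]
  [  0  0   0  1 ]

R1 <-> R2
R1 ← -1/4·R1
R2 ← R2 − 2·R3

[[1, 0, 5/4, 0], [0, 1, -1, 0], [0, 0, 0, 1]]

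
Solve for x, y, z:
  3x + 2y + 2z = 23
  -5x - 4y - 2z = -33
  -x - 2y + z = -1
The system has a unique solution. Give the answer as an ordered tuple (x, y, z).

(5, 0, 4)

Form the augmented matrix and row-reduce:
  [  3   2   2  |   23 ]
  [ -5  -4  -2  |  -33 ]
  [ -1  -2   1  |   -1 ]
r1 ← 1/3·r1
  [  1  2/3  2/3  |  23/3 ]
  [ -5   -4   -2  |   -33 ]
  [ -1   -2    1  |    -1 ]
r2 ← r2 + 5·r1
  [  1   2/3  2/3  |  23/3 ]
  [  0  -2/3  4/3  |  16/3 ]
  [ -1    -2    1  |    -1 ]
r3 ← r3 + r1
  [ 1   2/3  2/3  |  23/3 ]
  [ 0  -2/3  4/3  |  16/3 ]
  [ 0  -4/3  5/3  |  20/3 ]
r2 ← -3/2·r2
  [ 1   2/3  2/3  |  23/3 ]
  [ 0     1   -2  |    -8 ]
  [ 0  -4/3  5/3  |  20/3 ]
r3 ← r3 + 4/3·r2
  [ 1  2/3  2/3  |  23/3 ]
  [ 0    1   -2  |    -8 ]
  [ 0    0   -1  |    -4 ]
r3 ← -1·r3
  [ 1  2/3  2/3  |  23/3 ]
  [ 0    1   -2  |    -8 ]
  [ 0    0    1  |     4 ]
r2 ← r2 + 2·r3
  [ 1  2/3  2/3  |  23/3 ]
  [ 0    1    0  |     0 ]
  [ 0    0    1  |     4 ]
r1 ← r1 − 2/3·r3
  [ 1  2/3  0  |  5 ]
  [ 0    1  0  |  0 ]
  [ 0    0  1  |  4 ]
r1 ← r1 − 2/3·r2
  [ 1  0  0  |  5 ]
  [ 0  1  0  |  0 ]
  [ 0  0  1  |  4 ]
Reading off the last column: x = 5, y = 0, z = 4.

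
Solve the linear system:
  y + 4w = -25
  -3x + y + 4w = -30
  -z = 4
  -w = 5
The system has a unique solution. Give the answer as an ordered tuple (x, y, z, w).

(5/3, -5, -4, -5)

Form the augmented matrix and row-reduce:
  [  0  1   0   4  |  -25 ]
  [ -3  1   0   4  |  -30 ]
  [  0  0  -1   0  |    4 ]
  [  0  0   0  -1  |    5 ]
Swap r1 and r2.
  [ -3  1   0   4  |  -30 ]
  [  0  1   0   4  |  -25 ]
  [  0  0  -1   0  |    4 ]
  [  0  0   0  -1  |    5 ]
Multiply r1 by -1/3.
  [ 1  -1/3   0  -4/3  |   10 ]
  [ 0     1   0     4  |  -25 ]
  [ 0     0  -1     0  |    4 ]
  [ 0     0   0    -1  |    5 ]
Multiply r3 by -1.
  [ 1  -1/3  0  -4/3  |   10 ]
  [ 0     1  0     4  |  -25 ]
  [ 0     0  1     0  |   -4 ]
  [ 0     0  0    -1  |    5 ]
Multiply r4 by -1.
  [ 1  -1/3  0  -4/3  |   10 ]
  [ 0     1  0     4  |  -25 ]
  [ 0     0  1     0  |   -4 ]
  [ 0     0  0     1  |   -5 ]
Subtract 4 times r4 from r2.
  [ 1  -1/3  0  -4/3  |  10 ]
  [ 0     1  0     0  |  -5 ]
  [ 0     0  1     0  |  -4 ]
  [ 0     0  0     1  |  -5 ]
Add 4/3 times r4 to r1.
  [ 1  -1/3  0  0  |  10/3 ]
  [ 0     1  0  0  |    -5 ]
  [ 0     0  1  0  |    -4 ]
  [ 0     0  0  1  |    -5 ]
Add 1/3 times r2 to r1.
  [ 1  0  0  0  |  5/3 ]
  [ 0  1  0  0  |   -5 ]
  [ 0  0  1  0  |   -4 ]
  [ 0  0  0  1  |   -5 ]
Reading off the last column: x = 5/3, y = -5, z = -4, w = -5.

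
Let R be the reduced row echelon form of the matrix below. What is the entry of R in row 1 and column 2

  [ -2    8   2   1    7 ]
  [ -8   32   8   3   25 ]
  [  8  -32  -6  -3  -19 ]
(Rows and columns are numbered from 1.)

Multiply R1 by -1/2.
  [  1   -4  -1  -1/2  -7/2 ]
  [ -8   32   8     3    25 ]
  [  8  -32  -6    -3   -19 ]
Add 8 times R1 to R2.
  [ 1   -4  -1  -1/2  -7/2 ]
  [ 0    0   0    -1    -3 ]
  [ 8  -32  -6    -3   -19 ]
Subtract 8 times R1 from R3.
  [ 1  -4  -1  -1/2  -7/2 ]
  [ 0   0   0    -1    -3 ]
  [ 0   0   2     1     9 ]
Swap R2 and R3.
  [ 1  -4  -1  -1/2  -7/2 ]
  [ 0   0   2     1     9 ]
  [ 0   0   0    -1    -3 ]
Multiply R2 by 1/2.
  [ 1  -4  -1  -1/2  -7/2 ]
  [ 0   0   1   1/2   9/2 ]
  [ 0   0   0    -1    -3 ]
Multiply R3 by -1.
  [ 1  -4  -1  -1/2  -7/2 ]
  [ 0   0   1   1/2   9/2 ]
  [ 0   0   0     1     3 ]
Subtract 1/2 times R3 from R2.
  [ 1  -4  -1  -1/2  -7/2 ]
  [ 0   0   1     0     3 ]
  [ 0   0   0     1     3 ]
Add 1/2 times R3 to R1.
  [ 1  -4  -1  0  -2 ]
  [ 0   0   1  0   3 ]
  [ 0   0   0  1   3 ]
Add R2 to R1.
  [ 1  -4  0  0  1 ]
  [ 0   0  1  0  3 ]
  [ 0   0  0  1  3 ]

-4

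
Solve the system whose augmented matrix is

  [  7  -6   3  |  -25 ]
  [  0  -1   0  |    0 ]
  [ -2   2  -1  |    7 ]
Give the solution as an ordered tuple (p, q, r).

ρ1 ← 1/7·ρ1
  [  1  -6/7  3/7  |  -25/7 ]
  [  0    -1    0  |      0 ]
  [ -2     2   -1  |      7 ]
ρ3 ← ρ3 + 2·ρ1
  [ 1  -6/7   3/7  |  -25/7 ]
  [ 0    -1     0  |      0 ]
  [ 0   2/7  -1/7  |   -1/7 ]
ρ2 ← -1·ρ2
  [ 1  -6/7   3/7  |  -25/7 ]
  [ 0     1     0  |      0 ]
  [ 0   2/7  -1/7  |   -1/7 ]
ρ3 ← ρ3 − 2/7·ρ2
  [ 1  -6/7   3/7  |  -25/7 ]
  [ 0     1     0  |      0 ]
  [ 0     0  -1/7  |   -1/7 ]
ρ3 ← -7·ρ3
  [ 1  -6/7  3/7  |  -25/7 ]
  [ 0     1    0  |      0 ]
  [ 0     0    1  |      1 ]
ρ1 ← ρ1 − 3/7·ρ3
  [ 1  -6/7  0  |  -4 ]
  [ 0     1  0  |   0 ]
  [ 0     0  1  |   1 ]
ρ1 ← ρ1 + 6/7·ρ2
  [ 1  0  0  |  -4 ]
  [ 0  1  0  |   0 ]
  [ 0  0  1  |   1 ]
Reading off the last column: p = -4, q = 0, r = 1.

(-4, 0, 1)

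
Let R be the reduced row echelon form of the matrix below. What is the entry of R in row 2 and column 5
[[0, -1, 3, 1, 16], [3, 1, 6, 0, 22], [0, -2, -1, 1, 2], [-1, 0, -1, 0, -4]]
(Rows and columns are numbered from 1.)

r1 ↔ r2
  [  3   1   6  0  22 ]
  [  0  -1   3  1  16 ]
  [  0  -2  -1  1   2 ]
  [ -1   0  -1  0  -4 ]
r1 → 1/3·r1
  [  1  1/3   2  0  22/3 ]
  [  0   -1   3  1    16 ]
  [  0   -2  -1  1     2 ]
  [ -1    0  -1  0    -4 ]
r4 → r4 + r1
  [ 1  1/3   2  0  22/3 ]
  [ 0   -1   3  1    16 ]
  [ 0   -2  -1  1     2 ]
  [ 0  1/3   1  0  10/3 ]
r2 → -1·r2
  [ 1  1/3   2   0  22/3 ]
  [ 0    1  -3  -1   -16 ]
  [ 0   -2  -1   1     2 ]
  [ 0  1/3   1   0  10/3 ]
r3 → r3 + 2·r2
  [ 1  1/3   2   0  22/3 ]
  [ 0    1  -3  -1   -16 ]
  [ 0    0  -7  -1   -30 ]
  [ 0  1/3   1   0  10/3 ]
r4 → r4 − 1/3·r2
  [ 1  1/3   2    0  22/3 ]
  [ 0    1  -3   -1   -16 ]
  [ 0    0  -7   -1   -30 ]
  [ 0    0   2  1/3  26/3 ]
r3 → -1/7·r3
  [ 1  1/3   2    0  22/3 ]
  [ 0    1  -3   -1   -16 ]
  [ 0    0   1  1/7  30/7 ]
  [ 0    0   2  1/3  26/3 ]
r4 → r4 − 2·r3
  [ 1  1/3   2     0  22/3 ]
  [ 0    1  -3    -1   -16 ]
  [ 0    0   1   1/7  30/7 ]
  [ 0    0   0  1/21  2/21 ]
r4 → 21·r4
  [ 1  1/3   2    0  22/3 ]
  [ 0    1  -3   -1   -16 ]
  [ 0    0   1  1/7  30/7 ]
  [ 0    0   0    1     2 ]
r3 → r3 − 1/7·r4
  [ 1  1/3   2   0  22/3 ]
  [ 0    1  -3  -1   -16 ]
  [ 0    0   1   0     4 ]
  [ 0    0   0   1     2 ]
r2 → r2 + r4
  [ 1  1/3   2  0  22/3 ]
  [ 0    1  -3  0   -14 ]
  [ 0    0   1  0     4 ]
  [ 0    0   0  1     2 ]
r2 → r2 + 3·r3
  [ 1  1/3  2  0  22/3 ]
  [ 0    1  0  0    -2 ]
  [ 0    0  1  0     4 ]
  [ 0    0  0  1     2 ]
r1 → r1 − 2·r3
  [ 1  1/3  0  0  -2/3 ]
  [ 0    1  0  0    -2 ]
  [ 0    0  1  0     4 ]
  [ 0    0  0  1     2 ]
r1 → r1 − 1/3·r2
  [ 1  0  0  0   0 ]
  [ 0  1  0  0  -2 ]
  [ 0  0  1  0   4 ]
  [ 0  0  0  1   2 ]

-2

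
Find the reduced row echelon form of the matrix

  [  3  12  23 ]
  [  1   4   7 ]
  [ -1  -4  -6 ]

[[1, 4, 0], [0, 0, 1], [0, 0, 0]]

ρ1 ← 1/3·ρ1
  [  1   4  23/3 ]
  [  1   4     7 ]
  [ -1  -4    -6 ]
ρ2 ← ρ2 − ρ1
  [  1   4  23/3 ]
  [  0   0  -2/3 ]
  [ -1  -4    -6 ]
ρ3 ← ρ3 + ρ1
  [ 1  4  23/3 ]
  [ 0  0  -2/3 ]
  [ 0  0   5/3 ]
ρ2 ← -3/2·ρ2
  [ 1  4  23/3 ]
  [ 0  0     1 ]
  [ 0  0   5/3 ]
ρ3 ← ρ3 − 5/3·ρ2
  [ 1  4  23/3 ]
  [ 0  0     1 ]
  [ 0  0     0 ]
ρ1 ← ρ1 − 23/3·ρ2
  [ 1  4  0 ]
  [ 0  0  1 ]
  [ 0  0  0 ]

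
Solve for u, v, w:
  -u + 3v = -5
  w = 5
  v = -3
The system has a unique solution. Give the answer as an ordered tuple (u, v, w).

Form the augmented matrix and row-reduce:
  [ -1  3  0  |  -5 ]
  [  0  0  1  |   5 ]
  [  0  1  0  |  -3 ]
R1 := -1·R1
  [ 1  -3  0  |   5 ]
  [ 0   0  1  |   5 ]
  [ 0   1  0  |  -3 ]
R2 ↔ R3
  [ 1  -3  0  |   5 ]
  [ 0   1  0  |  -3 ]
  [ 0   0  1  |   5 ]
R1 := R1 + 3·R2
  [ 1  0  0  |  -4 ]
  [ 0  1  0  |  -3 ]
  [ 0  0  1  |   5 ]
Reading off the last column: u = -4, v = -3, w = 5.

(-4, -3, 5)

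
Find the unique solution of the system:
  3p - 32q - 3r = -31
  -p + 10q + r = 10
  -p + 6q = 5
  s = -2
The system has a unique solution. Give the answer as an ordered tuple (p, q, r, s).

Form the augmented matrix and row-reduce:
  [  3  -32  -3  0  |  -31 ]
  [ -1   10   1  0  |   10 ]
  [ -1    6   0  0  |    5 ]
  [  0    0   0  1  |   -2 ]
R1 -> 1/3·R1
  [  1  -32/3  -1  0  |  -31/3 ]
  [ -1     10   1  0  |     10 ]
  [ -1      6   0  0  |      5 ]
  [  0      0   0  1  |     -2 ]
R2 -> R2 + R1
  [  1  -32/3  -1  0  |  -31/3 ]
  [  0   -2/3   0  0  |   -1/3 ]
  [ -1      6   0  0  |      5 ]
  [  0      0   0  1  |     -2 ]
R3 -> R3 + R1
  [ 1  -32/3  -1  0  |  -31/3 ]
  [ 0   -2/3   0  0  |   -1/3 ]
  [ 0  -14/3  -1  0  |  -16/3 ]
  [ 0      0   0  1  |     -2 ]
R2 -> -3/2·R2
  [ 1  -32/3  -1  0  |  -31/3 ]
  [ 0      1   0  0  |    1/2 ]
  [ 0  -14/3  -1  0  |  -16/3 ]
  [ 0      0   0  1  |     -2 ]
R3 -> R3 + 14/3·R2
  [ 1  -32/3  -1  0  |  -31/3 ]
  [ 0      1   0  0  |    1/2 ]
  [ 0      0  -1  0  |     -3 ]
  [ 0      0   0  1  |     -2 ]
R3 -> -1·R3
  [ 1  -32/3  -1  0  |  -31/3 ]
  [ 0      1   0  0  |    1/2 ]
  [ 0      0   1  0  |      3 ]
  [ 0      0   0  1  |     -2 ]
R1 -> R1 + R3
  [ 1  -32/3  0  0  |  -22/3 ]
  [ 0      1  0  0  |    1/2 ]
  [ 0      0  1  0  |      3 ]
  [ 0      0  0  1  |     -2 ]
R1 -> R1 + 32/3·R2
  [ 1  0  0  0  |   -2 ]
  [ 0  1  0  0  |  1/2 ]
  [ 0  0  1  0  |    3 ]
  [ 0  0  0  1  |   -2 ]
Reading off the last column: p = -2, q = 1/2, r = 3, s = -2.

(-2, 1/2, 3, -2)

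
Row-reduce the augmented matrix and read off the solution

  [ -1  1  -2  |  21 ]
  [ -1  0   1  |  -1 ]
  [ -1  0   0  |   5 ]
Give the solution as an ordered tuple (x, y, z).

(-5, 4, -6)

r1 := -1·r1
  [  1  -1  2  |  -21 ]
  [ -1   0  1  |   -1 ]
  [ -1   0  0  |    5 ]
r2 := r2 + r1
  [  1  -1  2  |  -21 ]
  [  0  -1  3  |  -22 ]
  [ -1   0  0  |    5 ]
r3 := r3 + r1
  [ 1  -1  2  |  -21 ]
  [ 0  -1  3  |  -22 ]
  [ 0  -1  2  |  -16 ]
r2 := -1·r2
  [ 1  -1   2  |  -21 ]
  [ 0   1  -3  |   22 ]
  [ 0  -1   2  |  -16 ]
r3 := r3 + r2
  [ 1  -1   2  |  -21 ]
  [ 0   1  -3  |   22 ]
  [ 0   0  -1  |    6 ]
r3 := -1·r3
  [ 1  -1   2  |  -21 ]
  [ 0   1  -3  |   22 ]
  [ 0   0   1  |   -6 ]
r2 := r2 + 3·r3
  [ 1  -1  2  |  -21 ]
  [ 0   1  0  |    4 ]
  [ 0   0  1  |   -6 ]
r1 := r1 − 2·r3
  [ 1  -1  0  |  -9 ]
  [ 0   1  0  |   4 ]
  [ 0   0  1  |  -6 ]
r1 := r1 + r2
  [ 1  0  0  |  -5 ]
  [ 0  1  0  |   4 ]
  [ 0  0  1  |  -6 ]
Reading off the last column: x = -5, y = 4, z = -6.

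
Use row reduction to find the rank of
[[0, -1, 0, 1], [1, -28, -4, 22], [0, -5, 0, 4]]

rank = 3

R1 ↔ R2
  [ 1  -28  -4  22 ]
  [ 0   -1   0   1 ]
  [ 0   -5   0   4 ]
R2 := -1·R2
  [ 1  -28  -4  22 ]
  [ 0    1   0  -1 ]
  [ 0   -5   0   4 ]
R3 := R3 + 5·R2
  [ 1  -28  -4  22 ]
  [ 0    1   0  -1 ]
  [ 0    0   0  -1 ]
R3 := -1·R3
  [ 1  -28  -4  22 ]
  [ 0    1   0  -1 ]
  [ 0    0   0   1 ]
R2 := R2 + R3
  [ 1  -28  -4  22 ]
  [ 0    1   0   0 ]
  [ 0    0   0   1 ]
R1 := R1 − 22·R3
  [ 1  -28  -4  0 ]
  [ 0    1   0  0 ]
  [ 0    0   0  1 ]
R1 := R1 + 28·R2
  [ 1  0  -4  0 ]
  [ 0  1   0  0 ]
  [ 0  0   0  1 ]
The reduced form has 3 nonzero rows.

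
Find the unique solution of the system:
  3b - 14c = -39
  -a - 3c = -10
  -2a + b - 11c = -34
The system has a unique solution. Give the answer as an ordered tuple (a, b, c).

Form the augmented matrix and row-reduce:
  [  0  3  -14  |  -39 ]
  [ -1  0   -3  |  -10 ]
  [ -2  1  -11  |  -34 ]
Swap R1 and R2.
  [ -1  0   -3  |  -10 ]
  [  0  3  -14  |  -39 ]
  [ -2  1  -11  |  -34 ]
Multiply R1 by -1.
  [  1  0    3  |   10 ]
  [  0  3  -14  |  -39 ]
  [ -2  1  -11  |  -34 ]
Add 2 times R1 to R3.
  [ 1  0    3  |   10 ]
  [ 0  3  -14  |  -39 ]
  [ 0  1   -5  |  -14 ]
Multiply R2 by 1/3.
  [ 1  0      3  |   10 ]
  [ 0  1  -14/3  |  -13 ]
  [ 0  1     -5  |  -14 ]
Subtract R2 from R3.
  [ 1  0      3  |   10 ]
  [ 0  1  -14/3  |  -13 ]
  [ 0  0   -1/3  |   -1 ]
Multiply R3 by -3.
  [ 1  0      3  |   10 ]
  [ 0  1  -14/3  |  -13 ]
  [ 0  0      1  |    3 ]
Add 14/3 times R3 to R2.
  [ 1  0  3  |  10 ]
  [ 0  1  0  |   1 ]
  [ 0  0  1  |   3 ]
Subtract 3 times R3 from R1.
  [ 1  0  0  |  1 ]
  [ 0  1  0  |  1 ]
  [ 0  0  1  |  3 ]
Reading off the last column: a = 1, b = 1, c = 3.

(1, 1, 3)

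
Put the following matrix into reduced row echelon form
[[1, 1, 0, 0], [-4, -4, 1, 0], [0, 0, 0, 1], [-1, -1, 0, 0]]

ρ2 → ρ2 + 4·ρ1
  [  1   1  0  0 ]
  [  0   0  1  0 ]
  [  0   0  0  1 ]
  [ -1  -1  0  0 ]
ρ4 → ρ4 + ρ1
  [ 1  1  0  0 ]
  [ 0  0  1  0 ]
  [ 0  0  0  1 ]
  [ 0  0  0  0 ]

[[1, 1, 0, 0], [0, 0, 1, 0], [0, 0, 0, 1], [0, 0, 0, 0]]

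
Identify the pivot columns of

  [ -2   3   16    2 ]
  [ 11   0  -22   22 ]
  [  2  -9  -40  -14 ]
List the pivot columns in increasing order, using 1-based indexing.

1, 2

R1 ← -1/2·R1
  [  1  -3/2   -8   -1 ]
  [ 11     0  -22   22 ]
  [  2    -9  -40  -14 ]
R2 ← R2 − 11·R1
  [ 1  -3/2   -8   -1 ]
  [ 0  33/2   66   33 ]
  [ 2    -9  -40  -14 ]
R3 ← R3 − 2·R1
  [ 1  -3/2   -8   -1 ]
  [ 0  33/2   66   33 ]
  [ 0    -6  -24  -12 ]
R2 ← 2/33·R2
  [ 1  -3/2   -8   -1 ]
  [ 0     1    4    2 ]
  [ 0    -6  -24  -12 ]
R3 ← R3 + 6·R2
  [ 1  -3/2  -8  -1 ]
  [ 0     1   4   2 ]
  [ 0     0   0   0 ]
R1 ← R1 + 3/2·R2
  [ 1  0  -2  2 ]
  [ 0  1   4  2 ]
  [ 0  0   0  0 ]
Pivot columns are the columns containing a leading 1.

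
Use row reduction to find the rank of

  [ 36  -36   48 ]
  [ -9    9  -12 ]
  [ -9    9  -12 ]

r1 → 1/36·r1
  [  1  -1  4/3 ]
  [ -9   9  -12 ]
  [ -9   9  -12 ]
r2 → r2 + 9·r1
  [  1  -1  4/3 ]
  [  0   0    0 ]
  [ -9   9  -12 ]
r3 → r3 + 9·r1
  [ 1  -1  4/3 ]
  [ 0   0    0 ]
  [ 0   0    0 ]
The reduced form has 1 nonzero row.

rank = 1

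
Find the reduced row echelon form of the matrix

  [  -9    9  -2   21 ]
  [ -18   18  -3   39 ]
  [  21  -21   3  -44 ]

[[1, -1, 0, -5/3], [0, 0, 1, -3], [0, 0, 0, 0]]

ρ1 -> -1/9·ρ1
  [   1   -1  2/9  -7/3 ]
  [ -18   18   -3    39 ]
  [  21  -21    3   -44 ]
ρ2 -> ρ2 + 18·ρ1
  [  1   -1  2/9  -7/3 ]
  [  0    0    1    -3 ]
  [ 21  -21    3   -44 ]
ρ3 -> ρ3 − 21·ρ1
  [ 1  -1   2/9  -7/3 ]
  [ 0   0     1    -3 ]
  [ 0   0  -5/3     5 ]
ρ3 -> ρ3 + 5/3·ρ2
  [ 1  -1  2/9  -7/3 ]
  [ 0   0    1    -3 ]
  [ 0   0    0     0 ]
ρ1 -> ρ1 − 2/9·ρ2
  [ 1  -1  0  -5/3 ]
  [ 0   0  1    -3 ]
  [ 0   0  0     0 ]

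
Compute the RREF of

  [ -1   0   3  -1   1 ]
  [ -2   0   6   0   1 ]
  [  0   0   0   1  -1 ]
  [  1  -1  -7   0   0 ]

[[1, 0, -3, 0, 0], [0, 1, 4, 0, 0], [0, 0, 0, 1, 0], [0, 0, 0, 0, 1]]

ρ1 ← -1·ρ1
  [  1   0  -3  1  -1 ]
  [ -2   0   6  0   1 ]
  [  0   0   0  1  -1 ]
  [  1  -1  -7  0   0 ]
ρ2 ← ρ2 + 2·ρ1
  [ 1   0  -3  1  -1 ]
  [ 0   0   0  2  -1 ]
  [ 0   0   0  1  -1 ]
  [ 1  -1  -7  0   0 ]
ρ4 ← ρ4 − ρ1
  [ 1   0  -3   1  -1 ]
  [ 0   0   0   2  -1 ]
  [ 0   0   0   1  -1 ]
  [ 0  -1  -4  -1   1 ]
ρ2 <=> ρ4
  [ 1   0  -3   1  -1 ]
  [ 0  -1  -4  -1   1 ]
  [ 0   0   0   1  -1 ]
  [ 0   0   0   2  -1 ]
ρ2 ← -1·ρ2
  [ 1  0  -3  1  -1 ]
  [ 0  1   4  1  -1 ]
  [ 0  0   0  1  -1 ]
  [ 0  0   0  2  -1 ]
ρ4 ← ρ4 − 2·ρ3
  [ 1  0  -3  1  -1 ]
  [ 0  1   4  1  -1 ]
  [ 0  0   0  1  -1 ]
  [ 0  0   0  0   1 ]
ρ3 ← ρ3 + ρ4
  [ 1  0  -3  1  -1 ]
  [ 0  1   4  1  -1 ]
  [ 0  0   0  1   0 ]
  [ 0  0   0  0   1 ]
ρ2 ← ρ2 + ρ4
  [ 1  0  -3  1  -1 ]
  [ 0  1   4  1   0 ]
  [ 0  0   0  1   0 ]
  [ 0  0   0  0   1 ]
ρ1 ← ρ1 + ρ4
  [ 1  0  -3  1  0 ]
  [ 0  1   4  1  0 ]
  [ 0  0   0  1  0 ]
  [ 0  0   0  0  1 ]
ρ2 ← ρ2 − ρ3
  [ 1  0  -3  1  0 ]
  [ 0  1   4  0  0 ]
  [ 0  0   0  1  0 ]
  [ 0  0   0  0  1 ]
ρ1 ← ρ1 − ρ3
  [ 1  0  -3  0  0 ]
  [ 0  1   4  0  0 ]
  [ 0  0   0  1  0 ]
  [ 0  0   0  0  1 ]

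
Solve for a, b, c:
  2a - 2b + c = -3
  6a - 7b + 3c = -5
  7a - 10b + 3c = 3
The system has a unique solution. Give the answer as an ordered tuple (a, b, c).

Form the augmented matrix and row-reduce:
  [ 2   -2  1  |  -3 ]
  [ 6   -7  3  |  -5 ]
  [ 7  -10  3  |   3 ]
Multiply R1 by 1/2.
Subtract 6 times R1 from R2.
Subtract 7 times R1 from R3.
Multiply R2 by -1.
Add 3 times R2 to R3.
Multiply R3 by -2.
Subtract 1/2 times R3 from R1.
Add R2 to R1.
Reading off the last column: a = -4, b = -4, c = -3.

(-4, -4, -3)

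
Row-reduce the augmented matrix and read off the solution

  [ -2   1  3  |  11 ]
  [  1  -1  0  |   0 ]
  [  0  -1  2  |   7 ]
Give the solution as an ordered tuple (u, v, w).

ρ1 -> -1/2·ρ1
  [ 1  -1/2  -3/2  |  -11/2 ]
  [ 1    -1     0  |      0 ]
  [ 0    -1     2  |      7 ]
ρ2 -> ρ2 − ρ1
  [ 1  -1/2  -3/2  |  -11/2 ]
  [ 0  -1/2   3/2  |   11/2 ]
  [ 0    -1     2  |      7 ]
ρ2 -> -2·ρ2
  [ 1  -1/2  -3/2  |  -11/2 ]
  [ 0     1    -3  |    -11 ]
  [ 0    -1     2  |      7 ]
ρ3 -> ρ3 + ρ2
  [ 1  -1/2  -3/2  |  -11/2 ]
  [ 0     1    -3  |    -11 ]
  [ 0     0    -1  |     -4 ]
ρ3 -> -1·ρ3
  [ 1  -1/2  -3/2  |  -11/2 ]
  [ 0     1    -3  |    -11 ]
  [ 0     0     1  |      4 ]
ρ2 -> ρ2 + 3·ρ3
  [ 1  -1/2  -3/2  |  -11/2 ]
  [ 0     1     0  |      1 ]
  [ 0     0     1  |      4 ]
ρ1 -> ρ1 + 3/2·ρ3
  [ 1  -1/2  0  |  1/2 ]
  [ 0     1  0  |    1 ]
  [ 0     0  1  |    4 ]
ρ1 -> ρ1 + 1/2·ρ2
  [ 1  0  0  |  1 ]
  [ 0  1  0  |  1 ]
  [ 0  0  1  |  4 ]
Reading off the last column: u = 1, v = 1, w = 4.

(1, 1, 4)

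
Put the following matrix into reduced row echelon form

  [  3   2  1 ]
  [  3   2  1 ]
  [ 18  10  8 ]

[[1, 0, 1], [0, 1, -1], [0, 0, 0]]

Multiply R1 by 1/3.
  [  1  2/3  1/3 ]
  [  3    2    1 ]
  [ 18   10    8 ]
Subtract 3 times R1 from R2.
  [  1  2/3  1/3 ]
  [  0    0    0 ]
  [ 18   10    8 ]
Subtract 18 times R1 from R3.
  [ 1  2/3  1/3 ]
  [ 0    0    0 ]
  [ 0   -2    2 ]
Swap R2 and R3.
  [ 1  2/3  1/3 ]
  [ 0   -2    2 ]
  [ 0    0    0 ]
Multiply R2 by -1/2.
  [ 1  2/3  1/3 ]
  [ 0    1   -1 ]
  [ 0    0    0 ]
Subtract 2/3 times R2 from R1.
  [ 1  0   1 ]
  [ 0  1  -1 ]
  [ 0  0   0 ]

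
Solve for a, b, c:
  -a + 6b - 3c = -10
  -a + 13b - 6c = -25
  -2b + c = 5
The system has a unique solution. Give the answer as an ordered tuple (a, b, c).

(-5, 0, 5)

Form the augmented matrix and row-reduce:
  [ -1   6  -3  |  -10 ]
  [ -1  13  -6  |  -25 ]
  [  0  -2   1  |    5 ]
r1 ← -1·r1
  [  1  -6   3  |   10 ]
  [ -1  13  -6  |  -25 ]
  [  0  -2   1  |    5 ]
r2 ← r2 + r1
  [ 1  -6   3  |   10 ]
  [ 0   7  -3  |  -15 ]
  [ 0  -2   1  |    5 ]
r2 ← 1/7·r2
  [ 1  -6     3  |     10 ]
  [ 0   1  -3/7  |  -15/7 ]
  [ 0  -2     1  |      5 ]
r3 ← r3 + 2·r2
  [ 1  -6     3  |     10 ]
  [ 0   1  -3/7  |  -15/7 ]
  [ 0   0   1/7  |    5/7 ]
r3 ← 7·r3
  [ 1  -6     3  |     10 ]
  [ 0   1  -3/7  |  -15/7 ]
  [ 0   0     1  |      5 ]
r2 ← r2 + 3/7·r3
  [ 1  -6  3  |  10 ]
  [ 0   1  0  |   0 ]
  [ 0   0  1  |   5 ]
r1 ← r1 − 3·r3
  [ 1  -6  0  |  -5 ]
  [ 0   1  0  |   0 ]
  [ 0   0  1  |   5 ]
r1 ← r1 + 6·r2
  [ 1  0  0  |  -5 ]
  [ 0  1  0  |   0 ]
  [ 0  0  1  |   5 ]
Reading off the last column: a = -5, b = 0, c = 5.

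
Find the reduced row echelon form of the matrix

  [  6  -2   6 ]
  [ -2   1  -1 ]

r1 := 1/6·r1
  [  1  -1/3   1 ]
  [ -2     1  -1 ]
r2 := r2 + 2·r1
  [ 1  -1/3  1 ]
  [ 0   1/3  1 ]
r2 := 3·r2
  [ 1  -1/3  1 ]
  [ 0     1  3 ]
r1 := r1 + 1/3·r2
  [ 1  0  2 ]
  [ 0  1  3 ]

[[1, 0, 2], [0, 1, 3]]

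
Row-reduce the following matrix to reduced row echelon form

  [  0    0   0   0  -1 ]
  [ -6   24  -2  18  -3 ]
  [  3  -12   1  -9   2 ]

Swap r1 and r2.
  [ -6   24  -2  18  -3 ]
  [  0    0   0   0  -1 ]
  [  3  -12   1  -9   2 ]
Multiply r1 by -1/6.
  [ 1   -4  1/3  -3  1/2 ]
  [ 0    0    0   0   -1 ]
  [ 3  -12    1  -9    2 ]
Subtract 3 times r1 from r3.
  [ 1  -4  1/3  -3  1/2 ]
  [ 0   0    0   0   -1 ]
  [ 0   0    0   0  1/2 ]
Multiply r2 by -1.
  [ 1  -4  1/3  -3  1/2 ]
  [ 0   0    0   0    1 ]
  [ 0   0    0   0  1/2 ]
Subtract 1/2 times r2 from r3.
  [ 1  -4  1/3  -3  1/2 ]
  [ 0   0    0   0    1 ]
  [ 0   0    0   0    0 ]
Subtract 1/2 times r2 from r1.
  [ 1  -4  1/3  -3  0 ]
  [ 0   0    0   0  1 ]
  [ 0   0    0   0  0 ]

[[1, -4, 1/3, -3, 0], [0, 0, 0, 0, 1], [0, 0, 0, 0, 0]]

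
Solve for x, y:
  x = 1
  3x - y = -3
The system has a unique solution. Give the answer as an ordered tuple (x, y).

Form the augmented matrix and row-reduce:
  [ 1   0  |   1 ]
  [ 3  -1  |  -3 ]
R2 -> R2 − 3·R1
  [ 1   0  |   1 ]
  [ 0  -1  |  -6 ]
R2 -> -1·R2
  [ 1  0  |  1 ]
  [ 0  1  |  6 ]
Reading off the last column: x = 1, y = 6.

(1, 6)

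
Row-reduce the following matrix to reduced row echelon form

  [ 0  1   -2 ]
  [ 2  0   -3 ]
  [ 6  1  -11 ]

R1 <-> R2
  [ 2  0   -3 ]
  [ 0  1   -2 ]
  [ 6  1  -11 ]
R1 -> 1/2·R1
  [ 1  0  -3/2 ]
  [ 0  1    -2 ]
  [ 6  1   -11 ]
R3 -> R3 − 6·R1
  [ 1  0  -3/2 ]
  [ 0  1    -2 ]
  [ 0  1    -2 ]
R3 -> R3 − R2
  [ 1  0  -3/2 ]
  [ 0  1    -2 ]
  [ 0  0     0 ]

[[1, 0, -3/2], [0, 1, -2], [0, 0, 0]]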